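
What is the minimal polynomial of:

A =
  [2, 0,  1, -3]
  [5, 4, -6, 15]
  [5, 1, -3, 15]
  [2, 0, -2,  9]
x^3 - 9*x^2 + 27*x - 27

The characteristic polynomial is χ_A(x) = (x - 3)^4, so the eigenvalues are known. The minimal polynomial is
  m_A(x) = Π_λ (x − λ)^{k_λ}
where k_λ is the size of the *largest* Jordan block for λ (equivalently, the smallest k with (A − λI)^k v = 0 for every generalised eigenvector v of λ).

  λ = 3: largest Jordan block has size 3, contributing (x − 3)^3

So m_A(x) = (x - 3)^3 = x^3 - 9*x^2 + 27*x - 27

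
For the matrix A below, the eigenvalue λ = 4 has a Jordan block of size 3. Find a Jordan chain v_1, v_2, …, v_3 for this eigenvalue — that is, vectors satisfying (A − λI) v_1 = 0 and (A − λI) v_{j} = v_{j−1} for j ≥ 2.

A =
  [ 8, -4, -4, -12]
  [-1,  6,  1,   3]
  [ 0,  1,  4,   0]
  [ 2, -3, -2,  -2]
A Jordan chain for λ = 4 of length 3:
v_1 = (-4, 0, -1, -1)ᵀ
v_2 = (4, -1, 0, 2)ᵀ
v_3 = (1, 0, 0, 0)ᵀ

Let N = A − (4)·I. We want v_3 with N^3 v_3 = 0 but N^2 v_3 ≠ 0; then v_{j-1} := N · v_j for j = 3, …, 2.

Pick v_3 = (1, 0, 0, 0)ᵀ.
Then v_2 = N · v_3 = (4, -1, 0, 2)ᵀ.
Then v_1 = N · v_2 = (-4, 0, -1, -1)ᵀ.

Sanity check: (A − (4)·I) v_1 = (0, 0, 0, 0)ᵀ = 0. ✓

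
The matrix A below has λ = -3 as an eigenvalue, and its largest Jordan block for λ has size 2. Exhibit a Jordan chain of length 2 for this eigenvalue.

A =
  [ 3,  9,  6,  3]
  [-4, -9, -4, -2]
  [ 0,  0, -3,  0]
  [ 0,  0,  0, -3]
A Jordan chain for λ = -3 of length 2:
v_1 = (6, -4, 0, 0)ᵀ
v_2 = (1, 0, 0, 0)ᵀ

Let N = A − (-3)·I. We want v_2 with N^2 v_2 = 0 but N^1 v_2 ≠ 0; then v_{j-1} := N · v_j for j = 2, …, 2.

Pick v_2 = (1, 0, 0, 0)ᵀ.
Then v_1 = N · v_2 = (6, -4, 0, 0)ᵀ.

Sanity check: (A − (-3)·I) v_1 = (0, 0, 0, 0)ᵀ = 0. ✓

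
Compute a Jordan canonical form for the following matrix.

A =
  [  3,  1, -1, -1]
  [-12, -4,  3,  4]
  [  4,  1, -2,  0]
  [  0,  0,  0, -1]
J_2(-1) ⊕ J_2(-1)

The characteristic polynomial is
  det(x·I − A) = x^4 + 4*x^3 + 6*x^2 + 4*x + 1 = (x + 1)^4

Eigenvalues and multiplicities (the geometric multiplicity of λ is n − rank(A − λI), which equals the number of Jordan blocks for λ):
  λ = -1: algebraic multiplicity = 4, geometric multiplicity = 2

Determining the block sizes for each eigenvalue:
  λ = -1: with am = 4 and gm = 2, the partition is not yet determined (e.g. several partitions of 4 into 2 parts exist). Let N = A − (-1)·I. Computing rank(N^1) = 2, rank(N^2) = 0; the number of blocks of size ≥ j is rank(N^{j−1}) − rank(N^j), giving [2, 2]. So we have 2 block(s) of size 2 → block sizes [2, 2]

Assembling the blocks gives a Jordan form
J =
  [-1,  1,  0,  0]
  [ 0, -1,  0,  0]
  [ 0,  0, -1,  1]
  [ 0,  0,  0, -1]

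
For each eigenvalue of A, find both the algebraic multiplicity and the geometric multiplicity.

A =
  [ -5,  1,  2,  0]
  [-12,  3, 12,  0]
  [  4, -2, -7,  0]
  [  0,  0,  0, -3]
λ = -3: alg = 4, geom = 3

Step 1 — factor the characteristic polynomial to read off the algebraic multiplicities:
  χ_A(x) = (x + 3)^4

Step 2 — compute geometric multiplicities via the rank-nullity identity g(λ) = n − rank(A − λI):
  rank(A − (-3)·I) = 1, so dim ker(A − (-3)·I) = n − 1 = 3

Summary:
  λ = -3: algebraic multiplicity = 4, geometric multiplicity = 3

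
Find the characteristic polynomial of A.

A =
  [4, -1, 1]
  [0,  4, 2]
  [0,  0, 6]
x^3 - 14*x^2 + 64*x - 96

Expanding det(x·I − A) (e.g. by cofactor expansion or by noting that A is similar to its Jordan form J, which has the same characteristic polynomial as A) gives
  χ_A(x) = x^3 - 14*x^2 + 64*x - 96
which factors as (x - 6)*(x - 4)^2. The eigenvalues (with algebraic multiplicities) are λ = 4 with multiplicity 2, λ = 6 with multiplicity 1.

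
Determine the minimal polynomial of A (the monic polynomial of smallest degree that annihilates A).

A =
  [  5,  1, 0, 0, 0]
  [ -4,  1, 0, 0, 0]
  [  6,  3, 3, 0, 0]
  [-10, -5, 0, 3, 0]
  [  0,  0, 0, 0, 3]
x^2 - 6*x + 9

The characteristic polynomial is χ_A(x) = (x - 3)^5, so the eigenvalues are known. The minimal polynomial is
  m_A(x) = Π_λ (x − λ)^{k_λ}
where k_λ is the size of the *largest* Jordan block for λ (equivalently, the smallest k with (A − λI)^k v = 0 for every generalised eigenvector v of λ).

  λ = 3: largest Jordan block has size 2, contributing (x − 3)^2

So m_A(x) = (x - 3)^2 = x^2 - 6*x + 9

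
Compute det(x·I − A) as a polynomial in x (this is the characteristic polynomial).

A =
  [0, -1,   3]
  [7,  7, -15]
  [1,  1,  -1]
x^3 - 6*x^2 + 12*x - 8

Expanding det(x·I − A) (e.g. by cofactor expansion or by noting that A is similar to its Jordan form J, which has the same characteristic polynomial as A) gives
  χ_A(x) = x^3 - 6*x^2 + 12*x - 8
which factors as (x - 2)^3. The eigenvalues (with algebraic multiplicities) are λ = 2 with multiplicity 3.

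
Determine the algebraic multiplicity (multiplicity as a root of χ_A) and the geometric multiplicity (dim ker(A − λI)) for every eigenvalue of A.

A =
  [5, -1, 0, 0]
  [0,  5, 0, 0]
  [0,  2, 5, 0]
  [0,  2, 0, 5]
λ = 5: alg = 4, geom = 3

Step 1 — factor the characteristic polynomial to read off the algebraic multiplicities:
  χ_A(x) = (x - 5)^4

Step 2 — compute geometric multiplicities via the rank-nullity identity g(λ) = n − rank(A − λI):
  rank(A − (5)·I) = 1, so dim ker(A − (5)·I) = n − 1 = 3

Summary:
  λ = 5: algebraic multiplicity = 4, geometric multiplicity = 3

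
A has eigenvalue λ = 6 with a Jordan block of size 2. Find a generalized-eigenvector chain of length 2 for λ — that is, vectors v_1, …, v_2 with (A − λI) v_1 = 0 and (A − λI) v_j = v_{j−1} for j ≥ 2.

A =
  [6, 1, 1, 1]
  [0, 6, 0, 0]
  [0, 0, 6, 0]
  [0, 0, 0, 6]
A Jordan chain for λ = 6 of length 2:
v_1 = (1, 0, 0, 0)ᵀ
v_2 = (0, 1, 0, 0)ᵀ

Let N = A − (6)·I. We want v_2 with N^2 v_2 = 0 but N^1 v_2 ≠ 0; then v_{j-1} := N · v_j for j = 2, …, 2.

Pick v_2 = (0, 1, 0, 0)ᵀ.
Then v_1 = N · v_2 = (1, 0, 0, 0)ᵀ.

Sanity check: (A − (6)·I) v_1 = (0, 0, 0, 0)ᵀ = 0. ✓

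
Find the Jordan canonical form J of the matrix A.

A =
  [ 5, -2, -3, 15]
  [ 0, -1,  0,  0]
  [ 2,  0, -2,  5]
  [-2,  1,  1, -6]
J_3(-1) ⊕ J_1(-1)

The characteristic polynomial is
  det(x·I − A) = x^4 + 4*x^3 + 6*x^2 + 4*x + 1 = (x + 1)^4

Eigenvalues and multiplicities (the geometric multiplicity of λ is n − rank(A − λI), which equals the number of Jordan blocks for λ):
  λ = -1: algebraic multiplicity = 4, geometric multiplicity = 2

Determining the block sizes for each eigenvalue:
  λ = -1: with am = 4 and gm = 2, the partition is not yet determined (e.g. several partitions of 4 into 2 parts exist). Let N = A − (-1)·I. Computing rank(N^1) = 2, rank(N^2) = 1, rank(N^3) = 0; the number of blocks of size ≥ j is rank(N^{j−1}) − rank(N^j), giving [2, 1, 1]. So we have 1 block(s) of size 3, 1 block(s) of size 1 → block sizes [3, 1]

Assembling the blocks gives a Jordan form
J =
  [-1,  1,  0,  0]
  [ 0, -1,  1,  0]
  [ 0,  0, -1,  0]
  [ 0,  0,  0, -1]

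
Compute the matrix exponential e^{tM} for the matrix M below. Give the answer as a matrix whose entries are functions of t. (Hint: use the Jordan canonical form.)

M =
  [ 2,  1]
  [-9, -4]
e^{tM} =
  [3*t*exp(-t) + exp(-t), t*exp(-t)]
  [-9*t*exp(-t), -3*t*exp(-t) + exp(-t)]

Strategy: write M = P · J · P⁻¹ where J is a Jordan canonical form, so e^{tM} = P · e^{tJ} · P⁻¹, and e^{tJ} can be computed block-by-block.

M has Jordan form
J =
  [-1,  1]
  [ 0, -1]
(up to reordering of blocks).

Per-block formulas:
  For a 2×2 Jordan block J_2(-1): exp(t · J_2(-1)) = e^(-1t)·(I + t·N), where N is the 2×2 nilpotent shift.

After assembling e^{tJ} and conjugating by P, we get:

e^{tM} =
  [3*t*exp(-t) + exp(-t), t*exp(-t)]
  [-9*t*exp(-t), -3*t*exp(-t) + exp(-t)]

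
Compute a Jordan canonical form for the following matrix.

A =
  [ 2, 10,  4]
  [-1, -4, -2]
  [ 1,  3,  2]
J_3(0)

The characteristic polynomial is
  det(x·I − A) = x^3

Eigenvalues and multiplicities (the geometric multiplicity of λ is n − rank(A − λI), which equals the number of Jordan blocks for λ):
  λ = 0: algebraic multiplicity = 3, geometric multiplicity = 1

Determining the block sizes for each eigenvalue:
  λ = 0: one block (gm = 1), so the single block has size am = 3 → block sizes [3]

Assembling the blocks gives a Jordan form
J =
  [0, 1, 0]
  [0, 0, 1]
  [0, 0, 0]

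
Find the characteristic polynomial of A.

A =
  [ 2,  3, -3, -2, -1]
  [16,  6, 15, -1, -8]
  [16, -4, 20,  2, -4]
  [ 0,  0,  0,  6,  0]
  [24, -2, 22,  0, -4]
x^5 - 30*x^4 + 360*x^3 - 2160*x^2 + 6480*x - 7776

Expanding det(x·I − A) (e.g. by cofactor expansion or by noting that A is similar to its Jordan form J, which has the same characteristic polynomial as A) gives
  χ_A(x) = x^5 - 30*x^4 + 360*x^3 - 2160*x^2 + 6480*x - 7776
which factors as (x - 6)^5. The eigenvalues (with algebraic multiplicities) are λ = 6 with multiplicity 5.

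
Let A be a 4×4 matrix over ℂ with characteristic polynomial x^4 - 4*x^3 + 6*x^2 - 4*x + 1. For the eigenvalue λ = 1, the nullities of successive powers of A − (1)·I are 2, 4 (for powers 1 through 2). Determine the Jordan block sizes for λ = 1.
Block sizes for λ = 1: [2, 2]

From the dimensions of kernels of powers, the number of Jordan blocks of size at least j is d_j − d_{j−1} where d_j = dim ker(N^j) (with d_0 = 0). Computing the differences gives [2, 2].
The number of blocks of size exactly k is (#blocks of size ≥ k) − (#blocks of size ≥ k + 1), so the partition is: 2 block(s) of size 2.
In nonincreasing order the block sizes are [2, 2].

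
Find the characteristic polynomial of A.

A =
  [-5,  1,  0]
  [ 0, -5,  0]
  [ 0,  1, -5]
x^3 + 15*x^2 + 75*x + 125

Expanding det(x·I − A) (e.g. by cofactor expansion or by noting that A is similar to its Jordan form J, which has the same characteristic polynomial as A) gives
  χ_A(x) = x^3 + 15*x^2 + 75*x + 125
which factors as (x + 5)^3. The eigenvalues (with algebraic multiplicities) are λ = -5 with multiplicity 3.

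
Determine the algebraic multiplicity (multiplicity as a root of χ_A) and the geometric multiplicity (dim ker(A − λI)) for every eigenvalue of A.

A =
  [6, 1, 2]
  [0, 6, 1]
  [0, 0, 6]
λ = 6: alg = 3, geom = 1

Step 1 — factor the characteristic polynomial to read off the algebraic multiplicities:
  χ_A(x) = (x - 6)^3

Step 2 — compute geometric multiplicities via the rank-nullity identity g(λ) = n − rank(A − λI):
  rank(A − (6)·I) = 2, so dim ker(A − (6)·I) = n − 2 = 1

Summary:
  λ = 6: algebraic multiplicity = 3, geometric multiplicity = 1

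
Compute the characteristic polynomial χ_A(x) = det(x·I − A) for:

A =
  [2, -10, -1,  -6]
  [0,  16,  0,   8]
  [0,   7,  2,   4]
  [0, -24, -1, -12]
x^4 - 8*x^3 + 24*x^2 - 32*x + 16

Expanding det(x·I − A) (e.g. by cofactor expansion or by noting that A is similar to its Jordan form J, which has the same characteristic polynomial as A) gives
  χ_A(x) = x^4 - 8*x^3 + 24*x^2 - 32*x + 16
which factors as (x - 2)^4. The eigenvalues (with algebraic multiplicities) are λ = 2 with multiplicity 4.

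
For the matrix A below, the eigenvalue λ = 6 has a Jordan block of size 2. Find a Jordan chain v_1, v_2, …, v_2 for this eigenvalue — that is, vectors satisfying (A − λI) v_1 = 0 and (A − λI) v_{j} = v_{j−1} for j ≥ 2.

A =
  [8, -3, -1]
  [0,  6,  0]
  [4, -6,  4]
A Jordan chain for λ = 6 of length 2:
v_1 = (2, 0, 4)ᵀ
v_2 = (1, 0, 0)ᵀ

Let N = A − (6)·I. We want v_2 with N^2 v_2 = 0 but N^1 v_2 ≠ 0; then v_{j-1} := N · v_j for j = 2, …, 2.

Pick v_2 = (1, 0, 0)ᵀ.
Then v_1 = N · v_2 = (2, 0, 4)ᵀ.

Sanity check: (A − (6)·I) v_1 = (0, 0, 0)ᵀ = 0. ✓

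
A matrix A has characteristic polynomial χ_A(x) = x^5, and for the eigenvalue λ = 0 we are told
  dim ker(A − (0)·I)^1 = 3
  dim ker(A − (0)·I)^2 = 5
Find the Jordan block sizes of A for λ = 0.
Block sizes for λ = 0: [2, 2, 1]

From the dimensions of kernels of powers, the number of Jordan blocks of size at least j is d_j − d_{j−1} where d_j = dim ker(N^j) (with d_0 = 0). Computing the differences gives [3, 2].
The number of blocks of size exactly k is (#blocks of size ≥ k) − (#blocks of size ≥ k + 1), so the partition is: 1 block(s) of size 1, 2 block(s) of size 2.
In nonincreasing order the block sizes are [2, 2, 1].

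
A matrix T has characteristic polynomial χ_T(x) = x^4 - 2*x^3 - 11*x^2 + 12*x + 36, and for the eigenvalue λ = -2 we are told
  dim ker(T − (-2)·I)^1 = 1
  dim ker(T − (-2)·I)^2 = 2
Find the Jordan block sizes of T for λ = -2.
Block sizes for λ = -2: [2]

From the dimensions of kernels of powers, the number of Jordan blocks of size at least j is d_j − d_{j−1} where d_j = dim ker(N^j) (with d_0 = 0). Computing the differences gives [1, 1].
The number of blocks of size exactly k is (#blocks of size ≥ k) − (#blocks of size ≥ k + 1), so the partition is: 1 block(s) of size 2.
In nonincreasing order the block sizes are [2].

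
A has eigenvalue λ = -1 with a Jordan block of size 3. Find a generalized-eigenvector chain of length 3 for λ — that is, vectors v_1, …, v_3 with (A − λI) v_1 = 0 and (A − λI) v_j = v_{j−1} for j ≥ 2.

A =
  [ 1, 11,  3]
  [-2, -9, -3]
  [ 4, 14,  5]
A Jordan chain for λ = -1 of length 3:
v_1 = (-6, 0, 4)ᵀ
v_2 = (2, -2, 4)ᵀ
v_3 = (1, 0, 0)ᵀ

Let N = A − (-1)·I. We want v_3 with N^3 v_3 = 0 but N^2 v_3 ≠ 0; then v_{j-1} := N · v_j for j = 3, …, 2.

Pick v_3 = (1, 0, 0)ᵀ.
Then v_2 = N · v_3 = (2, -2, 4)ᵀ.
Then v_1 = N · v_2 = (-6, 0, 4)ᵀ.

Sanity check: (A − (-1)·I) v_1 = (0, 0, 0)ᵀ = 0. ✓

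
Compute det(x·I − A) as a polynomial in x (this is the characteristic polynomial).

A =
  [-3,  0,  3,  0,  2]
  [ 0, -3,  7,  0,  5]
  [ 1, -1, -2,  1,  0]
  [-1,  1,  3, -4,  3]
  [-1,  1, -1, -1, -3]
x^5 + 15*x^4 + 90*x^3 + 270*x^2 + 405*x + 243

Expanding det(x·I − A) (e.g. by cofactor expansion or by noting that A is similar to its Jordan form J, which has the same characteristic polynomial as A) gives
  χ_A(x) = x^5 + 15*x^4 + 90*x^3 + 270*x^2 + 405*x + 243
which factors as (x + 3)^5. The eigenvalues (with algebraic multiplicities) are λ = -3 with multiplicity 5.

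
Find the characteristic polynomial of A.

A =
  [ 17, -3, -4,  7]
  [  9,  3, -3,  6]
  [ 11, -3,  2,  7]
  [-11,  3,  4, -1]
x^4 - 21*x^3 + 162*x^2 - 540*x + 648

Expanding det(x·I − A) (e.g. by cofactor expansion or by noting that A is similar to its Jordan form J, which has the same characteristic polynomial as A) gives
  χ_A(x) = x^4 - 21*x^3 + 162*x^2 - 540*x + 648
which factors as (x - 6)^3*(x - 3). The eigenvalues (with algebraic multiplicities) are λ = 3 with multiplicity 1, λ = 6 with multiplicity 3.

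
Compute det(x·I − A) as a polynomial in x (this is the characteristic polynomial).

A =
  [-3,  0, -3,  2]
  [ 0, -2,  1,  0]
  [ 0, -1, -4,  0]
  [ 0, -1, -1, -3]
x^4 + 12*x^3 + 54*x^2 + 108*x + 81

Expanding det(x·I − A) (e.g. by cofactor expansion or by noting that A is similar to its Jordan form J, which has the same characteristic polynomial as A) gives
  χ_A(x) = x^4 + 12*x^3 + 54*x^2 + 108*x + 81
which factors as (x + 3)^4. The eigenvalues (with algebraic multiplicities) are λ = -3 with multiplicity 4.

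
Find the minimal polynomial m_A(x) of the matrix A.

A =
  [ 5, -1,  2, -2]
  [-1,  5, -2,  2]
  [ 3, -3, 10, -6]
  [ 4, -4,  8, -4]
x^2 - 8*x + 16

The characteristic polynomial is χ_A(x) = (x - 4)^4, so the eigenvalues are known. The minimal polynomial is
  m_A(x) = Π_λ (x − λ)^{k_λ}
where k_λ is the size of the *largest* Jordan block for λ (equivalently, the smallest k with (A − λI)^k v = 0 for every generalised eigenvector v of λ).

  λ = 4: largest Jordan block has size 2, contributing (x − 4)^2

So m_A(x) = (x - 4)^2 = x^2 - 8*x + 16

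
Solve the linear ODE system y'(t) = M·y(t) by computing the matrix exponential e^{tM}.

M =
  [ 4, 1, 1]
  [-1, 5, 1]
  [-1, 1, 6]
e^{tM} =
  [-t^2*exp(5*t)/2 - t*exp(5*t) + exp(5*t), t*exp(5*t), t^2*exp(5*t)/2 + t*exp(5*t)]
  [-t*exp(5*t), exp(5*t), t*exp(5*t)]
  [-t^2*exp(5*t)/2 - t*exp(5*t), t*exp(5*t), t^2*exp(5*t)/2 + t*exp(5*t) + exp(5*t)]

Strategy: write M = P · J · P⁻¹ where J is a Jordan canonical form, so e^{tM} = P · e^{tJ} · P⁻¹, and e^{tJ} can be computed block-by-block.

M has Jordan form
J =
  [5, 1, 0]
  [0, 5, 1]
  [0, 0, 5]
(up to reordering of blocks).

Per-block formulas:
  For a 3×3 Jordan block J_3(5): exp(t · J_3(5)) = e^(5t)·(I + t·N + (t^2/2)·N^2), where N is the 3×3 nilpotent shift.

After assembling e^{tJ} and conjugating by P, we get:

e^{tM} =
  [-t^2*exp(5*t)/2 - t*exp(5*t) + exp(5*t), t*exp(5*t), t^2*exp(5*t)/2 + t*exp(5*t)]
  [-t*exp(5*t), exp(5*t), t*exp(5*t)]
  [-t^2*exp(5*t)/2 - t*exp(5*t), t*exp(5*t), t^2*exp(5*t)/2 + t*exp(5*t) + exp(5*t)]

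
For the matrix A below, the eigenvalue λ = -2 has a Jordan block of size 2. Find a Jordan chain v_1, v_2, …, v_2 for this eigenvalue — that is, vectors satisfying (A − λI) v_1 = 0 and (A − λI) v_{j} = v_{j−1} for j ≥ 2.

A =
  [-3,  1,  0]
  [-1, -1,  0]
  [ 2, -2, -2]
A Jordan chain for λ = -2 of length 2:
v_1 = (-1, -1, 2)ᵀ
v_2 = (1, 0, 0)ᵀ

Let N = A − (-2)·I. We want v_2 with N^2 v_2 = 0 but N^1 v_2 ≠ 0; then v_{j-1} := N · v_j for j = 2, …, 2.

Pick v_2 = (1, 0, 0)ᵀ.
Then v_1 = N · v_2 = (-1, -1, 2)ᵀ.

Sanity check: (A − (-2)·I) v_1 = (0, 0, 0)ᵀ = 0. ✓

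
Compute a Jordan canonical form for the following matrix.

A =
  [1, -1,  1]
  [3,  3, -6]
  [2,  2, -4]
J_3(0)

The characteristic polynomial is
  det(x·I − A) = x^3

Eigenvalues and multiplicities (the geometric multiplicity of λ is n − rank(A − λI), which equals the number of Jordan blocks for λ):
  λ = 0: algebraic multiplicity = 3, geometric multiplicity = 1

Determining the block sizes for each eigenvalue:
  λ = 0: one block (gm = 1), so the single block has size am = 3 → block sizes [3]

Assembling the blocks gives a Jordan form
J =
  [0, 1, 0]
  [0, 0, 1]
  [0, 0, 0]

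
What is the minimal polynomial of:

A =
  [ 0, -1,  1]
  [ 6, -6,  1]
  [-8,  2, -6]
x^3 + 12*x^2 + 48*x + 64

The characteristic polynomial is χ_A(x) = (x + 4)^3, so the eigenvalues are known. The minimal polynomial is
  m_A(x) = Π_λ (x − λ)^{k_λ}
where k_λ is the size of the *largest* Jordan block for λ (equivalently, the smallest k with (A − λI)^k v = 0 for every generalised eigenvector v of λ).

  λ = -4: largest Jordan block has size 3, contributing (x + 4)^3

So m_A(x) = (x + 4)^3 = x^3 + 12*x^2 + 48*x + 64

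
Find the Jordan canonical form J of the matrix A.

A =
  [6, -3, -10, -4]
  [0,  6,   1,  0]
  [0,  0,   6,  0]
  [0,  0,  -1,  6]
J_3(6) ⊕ J_1(6)

The characteristic polynomial is
  det(x·I − A) = x^4 - 24*x^3 + 216*x^2 - 864*x + 1296 = (x - 6)^4

Eigenvalues and multiplicities (the geometric multiplicity of λ is n − rank(A − λI), which equals the number of Jordan blocks for λ):
  λ = 6: algebraic multiplicity = 4, geometric multiplicity = 2

Determining the block sizes for each eigenvalue:
  λ = 6: with am = 4 and gm = 2, the partition is not yet determined (e.g. several partitions of 4 into 2 parts exist). Let N = A − (6)·I. Computing rank(N^1) = 2, rank(N^2) = 1, rank(N^3) = 0; the number of blocks of size ≥ j is rank(N^{j−1}) − rank(N^j), giving [2, 1, 1]. So we have 1 block(s) of size 3, 1 block(s) of size 1 → block sizes [3, 1]

Assembling the blocks gives a Jordan form
J =
  [6, 1, 0, 0]
  [0, 6, 1, 0]
  [0, 0, 6, 0]
  [0, 0, 0, 6]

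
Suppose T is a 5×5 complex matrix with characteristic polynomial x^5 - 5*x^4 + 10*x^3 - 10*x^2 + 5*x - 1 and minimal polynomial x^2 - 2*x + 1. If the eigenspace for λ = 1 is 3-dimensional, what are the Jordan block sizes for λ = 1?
Block sizes for λ = 1: [2, 2, 1]

Step 1 — from the characteristic polynomial, algebraic multiplicity of λ = 1 is 5. From dim ker(T − (1)·I) = 3, there are exactly 3 Jordan blocks for λ = 1.
Step 2 — from the minimal polynomial, the factor (x − 1)^2 tells us the largest block for λ = 1 has size 2.
Step 3 — with total size 5, 3 blocks, and largest block 2, the block sizes (in nonincreasing order) are [2, 2, 1].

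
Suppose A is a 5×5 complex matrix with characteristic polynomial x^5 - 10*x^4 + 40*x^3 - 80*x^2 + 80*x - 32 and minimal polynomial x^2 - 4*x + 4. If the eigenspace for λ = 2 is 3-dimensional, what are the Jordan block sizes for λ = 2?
Block sizes for λ = 2: [2, 2, 1]

Step 1 — from the characteristic polynomial, algebraic multiplicity of λ = 2 is 5. From dim ker(A − (2)·I) = 3, there are exactly 3 Jordan blocks for λ = 2.
Step 2 — from the minimal polynomial, the factor (x − 2)^2 tells us the largest block for λ = 2 has size 2.
Step 3 — with total size 5, 3 blocks, and largest block 2, the block sizes (in nonincreasing order) are [2, 2, 1].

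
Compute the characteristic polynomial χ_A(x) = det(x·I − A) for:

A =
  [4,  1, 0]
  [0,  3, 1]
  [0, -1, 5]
x^3 - 12*x^2 + 48*x - 64

Expanding det(x·I − A) (e.g. by cofactor expansion or by noting that A is similar to its Jordan form J, which has the same characteristic polynomial as A) gives
  χ_A(x) = x^3 - 12*x^2 + 48*x - 64
which factors as (x - 4)^3. The eigenvalues (with algebraic multiplicities) are λ = 4 with multiplicity 3.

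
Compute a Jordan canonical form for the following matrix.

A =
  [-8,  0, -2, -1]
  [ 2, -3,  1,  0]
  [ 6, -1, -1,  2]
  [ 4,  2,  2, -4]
J_2(-4) ⊕ J_2(-4)

The characteristic polynomial is
  det(x·I − A) = x^4 + 16*x^3 + 96*x^2 + 256*x + 256 = (x + 4)^4

Eigenvalues and multiplicities (the geometric multiplicity of λ is n − rank(A − λI), which equals the number of Jordan blocks for λ):
  λ = -4: algebraic multiplicity = 4, geometric multiplicity = 2

Determining the block sizes for each eigenvalue:
  λ = -4: with am = 4 and gm = 2, the partition is not yet determined (e.g. several partitions of 4 into 2 parts exist). Let N = A − (-4)·I. Computing rank(N^1) = 2, rank(N^2) = 0; the number of blocks of size ≥ j is rank(N^{j−1}) − rank(N^j), giving [2, 2]. So we have 2 block(s) of size 2 → block sizes [2, 2]

Assembling the blocks gives a Jordan form
J =
  [-4,  1,  0,  0]
  [ 0, -4,  0,  0]
  [ 0,  0, -4,  1]
  [ 0,  0,  0, -4]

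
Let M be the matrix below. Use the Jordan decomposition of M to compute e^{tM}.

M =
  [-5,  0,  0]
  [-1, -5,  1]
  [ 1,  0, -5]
e^{tM} =
  [exp(-5*t), 0, 0]
  [t^2*exp(-5*t)/2 - t*exp(-5*t), exp(-5*t), t*exp(-5*t)]
  [t*exp(-5*t), 0, exp(-5*t)]

Strategy: write M = P · J · P⁻¹ where J is a Jordan canonical form, so e^{tM} = P · e^{tJ} · P⁻¹, and e^{tJ} can be computed block-by-block.

M has Jordan form
J =
  [-5,  1,  0]
  [ 0, -5,  1]
  [ 0,  0, -5]
(up to reordering of blocks).

Per-block formulas:
  For a 3×3 Jordan block J_3(-5): exp(t · J_3(-5)) = e^(-5t)·(I + t·N + (t^2/2)·N^2), where N is the 3×3 nilpotent shift.

After assembling e^{tJ} and conjugating by P, we get:

e^{tM} =
  [exp(-5*t), 0, 0]
  [t^2*exp(-5*t)/2 - t*exp(-5*t), exp(-5*t), t*exp(-5*t)]
  [t*exp(-5*t), 0, exp(-5*t)]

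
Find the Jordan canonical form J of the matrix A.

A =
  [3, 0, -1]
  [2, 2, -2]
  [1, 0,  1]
J_2(2) ⊕ J_1(2)

The characteristic polynomial is
  det(x·I − A) = x^3 - 6*x^2 + 12*x - 8 = (x - 2)^3

Eigenvalues and multiplicities (the geometric multiplicity of λ is n − rank(A − λI), which equals the number of Jordan blocks for λ):
  λ = 2: algebraic multiplicity = 3, geometric multiplicity = 2

Determining the block sizes for each eigenvalue:
  λ = 2: 2 blocks summing to 3 forces exactly one block of size 2 and the rest size 1 → block sizes [2, 1]

Assembling the blocks gives a Jordan form
J =
  [2, 1, 0]
  [0, 2, 0]
  [0, 0, 2]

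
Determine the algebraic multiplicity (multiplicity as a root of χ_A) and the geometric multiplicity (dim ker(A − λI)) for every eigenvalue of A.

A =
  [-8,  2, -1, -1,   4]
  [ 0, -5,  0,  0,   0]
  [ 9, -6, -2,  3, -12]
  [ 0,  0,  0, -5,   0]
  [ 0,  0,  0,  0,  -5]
λ = -5: alg = 5, geom = 4

Step 1 — factor the characteristic polynomial to read off the algebraic multiplicities:
  χ_A(x) = (x + 5)^5

Step 2 — compute geometric multiplicities via the rank-nullity identity g(λ) = n − rank(A − λI):
  rank(A − (-5)·I) = 1, so dim ker(A − (-5)·I) = n − 1 = 4

Summary:
  λ = -5: algebraic multiplicity = 5, geometric multiplicity = 4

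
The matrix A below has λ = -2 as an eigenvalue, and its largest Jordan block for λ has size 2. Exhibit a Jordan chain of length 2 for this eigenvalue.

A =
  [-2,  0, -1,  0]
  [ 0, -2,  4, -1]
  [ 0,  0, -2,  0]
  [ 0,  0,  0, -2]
A Jordan chain for λ = -2 of length 2:
v_1 = (-1, 4, 0, 0)ᵀ
v_2 = (0, 0, 1, 0)ᵀ

Let N = A − (-2)·I. We want v_2 with N^2 v_2 = 0 but N^1 v_2 ≠ 0; then v_{j-1} := N · v_j for j = 2, …, 2.

Pick v_2 = (0, 0, 1, 0)ᵀ.
Then v_1 = N · v_2 = (-1, 4, 0, 0)ᵀ.

Sanity check: (A − (-2)·I) v_1 = (0, 0, 0, 0)ᵀ = 0. ✓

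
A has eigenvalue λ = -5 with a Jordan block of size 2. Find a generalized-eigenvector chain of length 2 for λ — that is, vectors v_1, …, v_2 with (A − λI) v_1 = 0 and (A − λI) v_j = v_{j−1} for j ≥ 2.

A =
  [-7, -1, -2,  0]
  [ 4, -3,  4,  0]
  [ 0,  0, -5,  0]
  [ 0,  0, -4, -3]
A Jordan chain for λ = -5 of length 2:
v_1 = (-2, 4, 0, 0)ᵀ
v_2 = (1, 0, 0, 0)ᵀ

Let N = A − (-5)·I. We want v_2 with N^2 v_2 = 0 but N^1 v_2 ≠ 0; then v_{j-1} := N · v_j for j = 2, …, 2.

Pick v_2 = (1, 0, 0, 0)ᵀ.
Then v_1 = N · v_2 = (-2, 4, 0, 0)ᵀ.

Sanity check: (A − (-5)·I) v_1 = (0, 0, 0, 0)ᵀ = 0. ✓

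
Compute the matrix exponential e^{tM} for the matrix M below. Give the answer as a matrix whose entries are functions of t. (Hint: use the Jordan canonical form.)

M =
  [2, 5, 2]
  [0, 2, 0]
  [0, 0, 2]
e^{tM} =
  [exp(2*t), 5*t*exp(2*t), 2*t*exp(2*t)]
  [0, exp(2*t), 0]
  [0, 0, exp(2*t)]

Strategy: write M = P · J · P⁻¹ where J is a Jordan canonical form, so e^{tM} = P · e^{tJ} · P⁻¹, and e^{tJ} can be computed block-by-block.

M has Jordan form
J =
  [2, 1, 0]
  [0, 2, 0]
  [0, 0, 2]
(up to reordering of blocks).

Per-block formulas:
  For a 2×2 Jordan block J_2(2): exp(t · J_2(2)) = e^(2t)·(I + t·N), where N is the 2×2 nilpotent shift.
  For a 1×1 block at λ = 2: exp(t · [2]) = [e^(2t)].

After assembling e^{tJ} and conjugating by P, we get:

e^{tM} =
  [exp(2*t), 5*t*exp(2*t), 2*t*exp(2*t)]
  [0, exp(2*t), 0]
  [0, 0, exp(2*t)]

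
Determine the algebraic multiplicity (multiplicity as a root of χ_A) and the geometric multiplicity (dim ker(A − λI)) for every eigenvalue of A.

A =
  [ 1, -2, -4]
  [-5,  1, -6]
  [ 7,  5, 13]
λ = 5: alg = 3, geom = 1

Step 1 — factor the characteristic polynomial to read off the algebraic multiplicities:
  χ_A(x) = (x - 5)^3

Step 2 — compute geometric multiplicities via the rank-nullity identity g(λ) = n − rank(A − λI):
  rank(A − (5)·I) = 2, so dim ker(A − (5)·I) = n − 2 = 1

Summary:
  λ = 5: algebraic multiplicity = 3, geometric multiplicity = 1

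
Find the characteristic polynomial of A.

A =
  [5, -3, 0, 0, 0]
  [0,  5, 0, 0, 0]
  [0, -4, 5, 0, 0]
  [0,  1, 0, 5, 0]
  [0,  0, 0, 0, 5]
x^5 - 25*x^4 + 250*x^3 - 1250*x^2 + 3125*x - 3125

Expanding det(x·I − A) (e.g. by cofactor expansion or by noting that A is similar to its Jordan form J, which has the same characteristic polynomial as A) gives
  χ_A(x) = x^5 - 25*x^4 + 250*x^3 - 1250*x^2 + 3125*x - 3125
which factors as (x - 5)^5. The eigenvalues (with algebraic multiplicities) are λ = 5 with multiplicity 5.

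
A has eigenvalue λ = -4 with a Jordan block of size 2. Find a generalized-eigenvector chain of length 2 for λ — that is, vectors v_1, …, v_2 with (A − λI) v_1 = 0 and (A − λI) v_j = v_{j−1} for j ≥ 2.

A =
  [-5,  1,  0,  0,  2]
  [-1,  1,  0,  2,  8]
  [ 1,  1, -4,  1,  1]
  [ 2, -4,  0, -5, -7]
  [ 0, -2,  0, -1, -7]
A Jordan chain for λ = -4 of length 2:
v_1 = (-1, -1, 1, 2, 0)ᵀ
v_2 = (1, 0, 0, 0, 0)ᵀ

Let N = A − (-4)·I. We want v_2 with N^2 v_2 = 0 but N^1 v_2 ≠ 0; then v_{j-1} := N · v_j for j = 2, …, 2.

Pick v_2 = (1, 0, 0, 0, 0)ᵀ.
Then v_1 = N · v_2 = (-1, -1, 1, 2, 0)ᵀ.

Sanity check: (A − (-4)·I) v_1 = (0, 0, 0, 0, 0)ᵀ = 0. ✓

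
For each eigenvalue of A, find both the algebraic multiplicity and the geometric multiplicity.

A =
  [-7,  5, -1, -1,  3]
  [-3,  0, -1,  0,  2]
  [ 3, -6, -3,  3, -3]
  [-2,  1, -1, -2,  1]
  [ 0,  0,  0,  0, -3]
λ = -3: alg = 5, geom = 3

Step 1 — factor the characteristic polynomial to read off the algebraic multiplicities:
  χ_A(x) = (x + 3)^5

Step 2 — compute geometric multiplicities via the rank-nullity identity g(λ) = n − rank(A − λI):
  rank(A − (-3)·I) = 2, so dim ker(A − (-3)·I) = n − 2 = 3

Summary:
  λ = -3: algebraic multiplicity = 5, geometric multiplicity = 3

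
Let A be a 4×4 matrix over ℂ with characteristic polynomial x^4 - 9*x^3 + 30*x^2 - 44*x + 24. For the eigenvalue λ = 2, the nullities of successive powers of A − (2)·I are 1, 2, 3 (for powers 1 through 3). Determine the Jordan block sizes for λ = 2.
Block sizes for λ = 2: [3]

From the dimensions of kernels of powers, the number of Jordan blocks of size at least j is d_j − d_{j−1} where d_j = dim ker(N^j) (with d_0 = 0). Computing the differences gives [1, 1, 1].
The number of blocks of size exactly k is (#blocks of size ≥ k) − (#blocks of size ≥ k + 1), so the partition is: 1 block(s) of size 3.
In nonincreasing order the block sizes are [3].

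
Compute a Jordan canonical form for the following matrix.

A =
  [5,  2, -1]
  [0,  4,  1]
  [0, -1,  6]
J_3(5)

The characteristic polynomial is
  det(x·I − A) = x^3 - 15*x^2 + 75*x - 125 = (x - 5)^3

Eigenvalues and multiplicities (the geometric multiplicity of λ is n − rank(A − λI), which equals the number of Jordan blocks for λ):
  λ = 5: algebraic multiplicity = 3, geometric multiplicity = 1

Determining the block sizes for each eigenvalue:
  λ = 5: one block (gm = 1), so the single block has size am = 3 → block sizes [3]

Assembling the blocks gives a Jordan form
J =
  [5, 1, 0]
  [0, 5, 1]
  [0, 0, 5]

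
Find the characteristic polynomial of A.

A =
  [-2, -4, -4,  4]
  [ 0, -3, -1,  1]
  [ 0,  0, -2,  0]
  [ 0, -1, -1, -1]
x^4 + 8*x^3 + 24*x^2 + 32*x + 16

Expanding det(x·I − A) (e.g. by cofactor expansion or by noting that A is similar to its Jordan form J, which has the same characteristic polynomial as A) gives
  χ_A(x) = x^4 + 8*x^3 + 24*x^2 + 32*x + 16
which factors as (x + 2)^4. The eigenvalues (with algebraic multiplicities) are λ = -2 with multiplicity 4.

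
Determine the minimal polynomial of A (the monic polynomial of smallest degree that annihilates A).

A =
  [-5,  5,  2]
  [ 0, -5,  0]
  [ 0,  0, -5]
x^2 + 10*x + 25

The characteristic polynomial is χ_A(x) = (x + 5)^3, so the eigenvalues are known. The minimal polynomial is
  m_A(x) = Π_λ (x − λ)^{k_λ}
where k_λ is the size of the *largest* Jordan block for λ (equivalently, the smallest k with (A − λI)^k v = 0 for every generalised eigenvector v of λ).

  λ = -5: largest Jordan block has size 2, contributing (x + 5)^2

So m_A(x) = (x + 5)^2 = x^2 + 10*x + 25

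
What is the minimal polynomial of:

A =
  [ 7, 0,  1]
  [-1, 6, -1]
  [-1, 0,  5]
x^2 - 12*x + 36

The characteristic polynomial is χ_A(x) = (x - 6)^3, so the eigenvalues are known. The minimal polynomial is
  m_A(x) = Π_λ (x − λ)^{k_λ}
where k_λ is the size of the *largest* Jordan block for λ (equivalently, the smallest k with (A − λI)^k v = 0 for every generalised eigenvector v of λ).

  λ = 6: largest Jordan block has size 2, contributing (x − 6)^2

So m_A(x) = (x - 6)^2 = x^2 - 12*x + 36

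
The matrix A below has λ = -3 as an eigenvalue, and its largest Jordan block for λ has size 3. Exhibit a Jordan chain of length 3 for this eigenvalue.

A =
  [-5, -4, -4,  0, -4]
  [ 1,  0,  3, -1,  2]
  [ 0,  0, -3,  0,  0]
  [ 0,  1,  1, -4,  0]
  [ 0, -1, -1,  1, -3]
A Jordan chain for λ = -3 of length 3:
v_1 = (0, 1, 0, 1, -1)ᵀ
v_2 = (-2, 1, 0, 0, 0)ᵀ
v_3 = (1, 0, 0, 0, 0)ᵀ

Let N = A − (-3)·I. We want v_3 with N^3 v_3 = 0 but N^2 v_3 ≠ 0; then v_{j-1} := N · v_j for j = 3, …, 2.

Pick v_3 = (1, 0, 0, 0, 0)ᵀ.
Then v_2 = N · v_3 = (-2, 1, 0, 0, 0)ᵀ.
Then v_1 = N · v_2 = (0, 1, 0, 1, -1)ᵀ.

Sanity check: (A − (-3)·I) v_1 = (0, 0, 0, 0, 0)ᵀ = 0. ✓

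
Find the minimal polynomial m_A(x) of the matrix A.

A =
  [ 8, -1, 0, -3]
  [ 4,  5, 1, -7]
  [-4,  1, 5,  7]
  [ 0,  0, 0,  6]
x^3 - 18*x^2 + 108*x - 216

The characteristic polynomial is χ_A(x) = (x - 6)^4, so the eigenvalues are known. The minimal polynomial is
  m_A(x) = Π_λ (x − λ)^{k_λ}
where k_λ is the size of the *largest* Jordan block for λ (equivalently, the smallest k with (A − λI)^k v = 0 for every generalised eigenvector v of λ).

  λ = 6: largest Jordan block has size 3, contributing (x − 6)^3

So m_A(x) = (x - 6)^3 = x^3 - 18*x^2 + 108*x - 216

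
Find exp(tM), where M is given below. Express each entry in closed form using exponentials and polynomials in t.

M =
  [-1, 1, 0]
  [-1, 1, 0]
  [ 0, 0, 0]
e^{tM} =
  [1 - t, t, 0]
  [-t, t + 1, 0]
  [0, 0, 1]

Strategy: write M = P · J · P⁻¹ where J is a Jordan canonical form, so e^{tM} = P · e^{tJ} · P⁻¹, and e^{tJ} can be computed block-by-block.

M has Jordan form
J =
  [0, 1, 0]
  [0, 0, 0]
  [0, 0, 0]
(up to reordering of blocks).

Per-block formulas:
  For a 1×1 block at λ = 0: exp(t · [0]) = [e^(0t)].
  For a 2×2 Jordan block J_2(0): exp(t · J_2(0)) = e^(0t)·(I + t·N), where N is the 2×2 nilpotent shift.

After assembling e^{tJ} and conjugating by P, we get:

e^{tM} =
  [1 - t, t, 0]
  [-t, t + 1, 0]
  [0, 0, 1]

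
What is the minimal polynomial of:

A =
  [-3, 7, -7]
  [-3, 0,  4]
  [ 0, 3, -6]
x^3 + 9*x^2 + 27*x + 27

The characteristic polynomial is χ_A(x) = (x + 3)^3, so the eigenvalues are known. The minimal polynomial is
  m_A(x) = Π_λ (x − λ)^{k_λ}
where k_λ is the size of the *largest* Jordan block for λ (equivalently, the smallest k with (A − λI)^k v = 0 for every generalised eigenvector v of λ).

  λ = -3: largest Jordan block has size 3, contributing (x + 3)^3

So m_A(x) = (x + 3)^3 = x^3 + 9*x^2 + 27*x + 27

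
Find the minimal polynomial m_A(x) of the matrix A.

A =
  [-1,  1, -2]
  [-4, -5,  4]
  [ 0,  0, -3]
x^2 + 6*x + 9

The characteristic polynomial is χ_A(x) = (x + 3)^3, so the eigenvalues are known. The minimal polynomial is
  m_A(x) = Π_λ (x − λ)^{k_λ}
where k_λ is the size of the *largest* Jordan block for λ (equivalently, the smallest k with (A − λI)^k v = 0 for every generalised eigenvector v of λ).

  λ = -3: largest Jordan block has size 2, contributing (x + 3)^2

So m_A(x) = (x + 3)^2 = x^2 + 6*x + 9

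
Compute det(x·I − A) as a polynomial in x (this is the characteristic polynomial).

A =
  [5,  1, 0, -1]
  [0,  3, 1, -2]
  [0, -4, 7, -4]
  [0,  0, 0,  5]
x^4 - 20*x^3 + 150*x^2 - 500*x + 625

Expanding det(x·I − A) (e.g. by cofactor expansion or by noting that A is similar to its Jordan form J, which has the same characteristic polynomial as A) gives
  χ_A(x) = x^4 - 20*x^3 + 150*x^2 - 500*x + 625
which factors as (x - 5)^4. The eigenvalues (with algebraic multiplicities) are λ = 5 with multiplicity 4.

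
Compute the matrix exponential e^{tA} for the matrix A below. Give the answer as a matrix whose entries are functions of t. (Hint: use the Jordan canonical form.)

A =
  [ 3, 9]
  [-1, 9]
e^{tA} =
  [-3*t*exp(6*t) + exp(6*t), 9*t*exp(6*t)]
  [-t*exp(6*t), 3*t*exp(6*t) + exp(6*t)]

Strategy: write A = P · J · P⁻¹ where J is a Jordan canonical form, so e^{tA} = P · e^{tJ} · P⁻¹, and e^{tJ} can be computed block-by-block.

A has Jordan form
J =
  [6, 1]
  [0, 6]
(up to reordering of blocks).

Per-block formulas:
  For a 2×2 Jordan block J_2(6): exp(t · J_2(6)) = e^(6t)·(I + t·N), where N is the 2×2 nilpotent shift.

After assembling e^{tJ} and conjugating by P, we get:

e^{tA} =
  [-3*t*exp(6*t) + exp(6*t), 9*t*exp(6*t)]
  [-t*exp(6*t), 3*t*exp(6*t) + exp(6*t)]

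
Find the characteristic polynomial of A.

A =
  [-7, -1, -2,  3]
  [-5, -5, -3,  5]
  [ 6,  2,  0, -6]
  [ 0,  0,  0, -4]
x^4 + 16*x^3 + 96*x^2 + 256*x + 256

Expanding det(x·I − A) (e.g. by cofactor expansion or by noting that A is similar to its Jordan form J, which has the same characteristic polynomial as A) gives
  χ_A(x) = x^4 + 16*x^3 + 96*x^2 + 256*x + 256
which factors as (x + 4)^4. The eigenvalues (with algebraic multiplicities) are λ = -4 with multiplicity 4.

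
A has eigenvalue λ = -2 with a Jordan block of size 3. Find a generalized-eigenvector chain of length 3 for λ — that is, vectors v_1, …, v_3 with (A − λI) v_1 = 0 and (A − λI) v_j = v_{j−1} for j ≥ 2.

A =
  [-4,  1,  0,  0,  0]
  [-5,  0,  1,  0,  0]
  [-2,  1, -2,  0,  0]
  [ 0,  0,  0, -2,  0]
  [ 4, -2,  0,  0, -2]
A Jordan chain for λ = -2 of length 3:
v_1 = (-1, -2, -1, 0, 2)ᵀ
v_2 = (-2, -5, -2, 0, 4)ᵀ
v_3 = (1, 0, 0, 0, 0)ᵀ

Let N = A − (-2)·I. We want v_3 with N^3 v_3 = 0 but N^2 v_3 ≠ 0; then v_{j-1} := N · v_j for j = 3, …, 2.

Pick v_3 = (1, 0, 0, 0, 0)ᵀ.
Then v_2 = N · v_3 = (-2, -5, -2, 0, 4)ᵀ.
Then v_1 = N · v_2 = (-1, -2, -1, 0, 2)ᵀ.

Sanity check: (A − (-2)·I) v_1 = (0, 0, 0, 0, 0)ᵀ = 0. ✓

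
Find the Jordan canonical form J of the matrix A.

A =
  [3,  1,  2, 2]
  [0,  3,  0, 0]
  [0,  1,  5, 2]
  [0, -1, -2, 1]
J_2(3) ⊕ J_1(3) ⊕ J_1(3)

The characteristic polynomial is
  det(x·I − A) = x^4 - 12*x^3 + 54*x^2 - 108*x + 81 = (x - 3)^4

Eigenvalues and multiplicities (the geometric multiplicity of λ is n − rank(A − λI), which equals the number of Jordan blocks for λ):
  λ = 3: algebraic multiplicity = 4, geometric multiplicity = 3

Determining the block sizes for each eigenvalue:
  λ = 3: 3 blocks summing to 4 forces exactly one block of size 2 and the rest size 1 → block sizes [2, 1, 1]

Assembling the blocks gives a Jordan form
J =
  [3, 1, 0, 0]
  [0, 3, 0, 0]
  [0, 0, 3, 0]
  [0, 0, 0, 3]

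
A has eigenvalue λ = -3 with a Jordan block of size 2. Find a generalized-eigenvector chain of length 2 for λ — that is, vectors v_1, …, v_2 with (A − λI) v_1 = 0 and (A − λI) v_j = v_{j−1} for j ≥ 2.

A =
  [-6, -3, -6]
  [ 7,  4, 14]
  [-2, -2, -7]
A Jordan chain for λ = -3 of length 2:
v_1 = (-3, 7, -2)ᵀ
v_2 = (1, 0, 0)ᵀ

Let N = A − (-3)·I. We want v_2 with N^2 v_2 = 0 but N^1 v_2 ≠ 0; then v_{j-1} := N · v_j for j = 2, …, 2.

Pick v_2 = (1, 0, 0)ᵀ.
Then v_1 = N · v_2 = (-3, 7, -2)ᵀ.

Sanity check: (A − (-3)·I) v_1 = (0, 0, 0)ᵀ = 0. ✓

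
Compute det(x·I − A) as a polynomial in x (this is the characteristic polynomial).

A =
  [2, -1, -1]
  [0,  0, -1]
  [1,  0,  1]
x^3 - 3*x^2 + 3*x - 1

Expanding det(x·I − A) (e.g. by cofactor expansion or by noting that A is similar to its Jordan form J, which has the same characteristic polynomial as A) gives
  χ_A(x) = x^3 - 3*x^2 + 3*x - 1
which factors as (x - 1)^3. The eigenvalues (with algebraic multiplicities) are λ = 1 with multiplicity 3.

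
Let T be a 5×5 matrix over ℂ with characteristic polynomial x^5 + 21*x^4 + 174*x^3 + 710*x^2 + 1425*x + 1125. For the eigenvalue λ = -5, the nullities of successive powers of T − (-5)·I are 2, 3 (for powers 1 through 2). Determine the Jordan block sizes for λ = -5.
Block sizes for λ = -5: [2, 1]

From the dimensions of kernels of powers, the number of Jordan blocks of size at least j is d_j − d_{j−1} where d_j = dim ker(N^j) (with d_0 = 0). Computing the differences gives [2, 1].
The number of blocks of size exactly k is (#blocks of size ≥ k) − (#blocks of size ≥ k + 1), so the partition is: 1 block(s) of size 1, 1 block(s) of size 2.
In nonincreasing order the block sizes are [2, 1].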